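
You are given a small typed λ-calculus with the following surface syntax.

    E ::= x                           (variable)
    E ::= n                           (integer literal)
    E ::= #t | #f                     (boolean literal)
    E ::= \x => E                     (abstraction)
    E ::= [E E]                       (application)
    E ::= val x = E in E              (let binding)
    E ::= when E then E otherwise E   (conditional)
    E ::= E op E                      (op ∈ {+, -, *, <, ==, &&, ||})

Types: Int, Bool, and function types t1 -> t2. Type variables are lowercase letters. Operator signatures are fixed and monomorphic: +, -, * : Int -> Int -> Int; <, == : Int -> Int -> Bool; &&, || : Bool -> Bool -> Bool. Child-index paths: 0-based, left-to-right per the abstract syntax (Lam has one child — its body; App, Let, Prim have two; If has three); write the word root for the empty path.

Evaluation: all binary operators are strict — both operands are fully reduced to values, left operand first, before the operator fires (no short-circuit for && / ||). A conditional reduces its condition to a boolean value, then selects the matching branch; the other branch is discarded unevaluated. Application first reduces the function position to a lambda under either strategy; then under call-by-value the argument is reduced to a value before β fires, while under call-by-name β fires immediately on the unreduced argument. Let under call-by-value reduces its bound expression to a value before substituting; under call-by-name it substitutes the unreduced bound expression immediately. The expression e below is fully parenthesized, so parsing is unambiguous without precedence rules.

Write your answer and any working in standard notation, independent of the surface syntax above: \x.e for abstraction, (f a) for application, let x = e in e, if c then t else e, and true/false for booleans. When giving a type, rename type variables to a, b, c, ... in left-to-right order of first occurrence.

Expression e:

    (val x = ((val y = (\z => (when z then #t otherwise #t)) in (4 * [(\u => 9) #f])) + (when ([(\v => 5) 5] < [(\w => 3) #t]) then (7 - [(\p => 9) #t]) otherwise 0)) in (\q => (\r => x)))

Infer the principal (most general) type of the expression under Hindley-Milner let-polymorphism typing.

Answer: a -> b -> Int

Trace:
z : a
  unify a ~ Bool
  unify Bool ~ Bool
\z._ : Bool -> Bool
let y : Bool -> Bool
  unify Int ~ Int
\u._ : b -> Int
  unify b -> Int ~ Bool -> c
  unify b ~ Bool
  unify Int ~ c
_ _ : Int
  unify Int ~ Int
  unify Int ~ Int
\v._ : d -> Int
  unify d -> Int ~ Int -> e
  unify d ~ Int
  unify Int ~ e
_ _ : Int
  unify Int ~ Int
\w._ : f -> Int
  unify f -> Int ~ Bool -> g
  unify f ~ Bool
  unify Int ~ g
_ _ : Int
  unify Int ~ Int
  unify Bool ~ Bool
  unify Int ~ Int
\p._ : h -> Int
  unify h -> Int ~ Bool -> i
  unify h ~ Bool
  unify Int ~ i
_ _ : Int
  unify Int ~ Int
  unify Int ~ Int
  unify Int ~ Int
let x : Int
x : Int
\r._ : k -> Int
\q._ : j -> k -> Int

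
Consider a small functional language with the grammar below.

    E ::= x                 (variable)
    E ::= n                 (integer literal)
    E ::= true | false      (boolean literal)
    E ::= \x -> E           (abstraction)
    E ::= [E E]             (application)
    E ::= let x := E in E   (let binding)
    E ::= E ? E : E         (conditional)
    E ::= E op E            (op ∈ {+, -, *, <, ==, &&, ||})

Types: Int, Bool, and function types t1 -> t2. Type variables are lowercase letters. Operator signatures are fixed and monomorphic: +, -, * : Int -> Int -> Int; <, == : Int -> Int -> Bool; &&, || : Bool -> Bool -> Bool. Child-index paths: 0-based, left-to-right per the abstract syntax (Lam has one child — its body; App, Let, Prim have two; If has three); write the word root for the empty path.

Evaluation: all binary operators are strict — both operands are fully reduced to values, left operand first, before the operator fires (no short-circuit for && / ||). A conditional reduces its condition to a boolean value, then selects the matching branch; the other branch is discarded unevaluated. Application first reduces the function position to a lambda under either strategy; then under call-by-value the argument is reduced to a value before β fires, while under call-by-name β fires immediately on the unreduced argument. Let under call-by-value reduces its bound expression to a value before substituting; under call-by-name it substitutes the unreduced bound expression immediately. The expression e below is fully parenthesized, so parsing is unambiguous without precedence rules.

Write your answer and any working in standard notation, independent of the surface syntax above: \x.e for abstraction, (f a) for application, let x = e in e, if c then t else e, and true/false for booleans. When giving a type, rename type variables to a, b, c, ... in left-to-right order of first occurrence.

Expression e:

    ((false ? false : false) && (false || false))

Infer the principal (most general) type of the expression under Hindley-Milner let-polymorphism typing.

Answer: Bool

Derivation:
  unify Bool ~ Bool
  unify Bool ~ Bool
  unify Bool ~ Bool
  unify Bool ~ Bool
  unify Bool ~ Bool
  unify Bool ~ Bool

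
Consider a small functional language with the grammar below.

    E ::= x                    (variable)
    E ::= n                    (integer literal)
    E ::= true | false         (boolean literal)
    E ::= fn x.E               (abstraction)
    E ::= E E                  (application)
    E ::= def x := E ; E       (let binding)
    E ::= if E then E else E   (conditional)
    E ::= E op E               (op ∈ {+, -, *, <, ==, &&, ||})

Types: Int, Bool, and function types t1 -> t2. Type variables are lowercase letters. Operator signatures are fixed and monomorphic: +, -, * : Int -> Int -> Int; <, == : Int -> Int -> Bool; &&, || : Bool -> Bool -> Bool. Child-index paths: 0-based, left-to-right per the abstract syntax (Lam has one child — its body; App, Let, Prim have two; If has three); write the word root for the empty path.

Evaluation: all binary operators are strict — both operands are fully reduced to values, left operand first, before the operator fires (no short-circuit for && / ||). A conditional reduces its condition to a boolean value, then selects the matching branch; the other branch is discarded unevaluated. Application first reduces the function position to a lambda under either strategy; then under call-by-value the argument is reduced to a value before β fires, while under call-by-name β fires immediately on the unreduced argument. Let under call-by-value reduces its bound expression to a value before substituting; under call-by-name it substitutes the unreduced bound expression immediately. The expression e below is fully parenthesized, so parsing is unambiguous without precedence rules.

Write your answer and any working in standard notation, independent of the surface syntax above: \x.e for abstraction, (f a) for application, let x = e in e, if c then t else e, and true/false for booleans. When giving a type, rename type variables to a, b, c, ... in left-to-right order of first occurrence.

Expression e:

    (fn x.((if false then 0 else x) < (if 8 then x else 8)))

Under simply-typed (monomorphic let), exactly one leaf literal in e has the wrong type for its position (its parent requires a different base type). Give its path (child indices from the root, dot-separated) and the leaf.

Answer: 0.1.0 : 8

Derivation:
  unify Bool ~ Bool
x : a
  unify Int ~ a
  unify Int ~ Int
  unify Int ~ Bool
  FAIL: mismatch Int ~ Bool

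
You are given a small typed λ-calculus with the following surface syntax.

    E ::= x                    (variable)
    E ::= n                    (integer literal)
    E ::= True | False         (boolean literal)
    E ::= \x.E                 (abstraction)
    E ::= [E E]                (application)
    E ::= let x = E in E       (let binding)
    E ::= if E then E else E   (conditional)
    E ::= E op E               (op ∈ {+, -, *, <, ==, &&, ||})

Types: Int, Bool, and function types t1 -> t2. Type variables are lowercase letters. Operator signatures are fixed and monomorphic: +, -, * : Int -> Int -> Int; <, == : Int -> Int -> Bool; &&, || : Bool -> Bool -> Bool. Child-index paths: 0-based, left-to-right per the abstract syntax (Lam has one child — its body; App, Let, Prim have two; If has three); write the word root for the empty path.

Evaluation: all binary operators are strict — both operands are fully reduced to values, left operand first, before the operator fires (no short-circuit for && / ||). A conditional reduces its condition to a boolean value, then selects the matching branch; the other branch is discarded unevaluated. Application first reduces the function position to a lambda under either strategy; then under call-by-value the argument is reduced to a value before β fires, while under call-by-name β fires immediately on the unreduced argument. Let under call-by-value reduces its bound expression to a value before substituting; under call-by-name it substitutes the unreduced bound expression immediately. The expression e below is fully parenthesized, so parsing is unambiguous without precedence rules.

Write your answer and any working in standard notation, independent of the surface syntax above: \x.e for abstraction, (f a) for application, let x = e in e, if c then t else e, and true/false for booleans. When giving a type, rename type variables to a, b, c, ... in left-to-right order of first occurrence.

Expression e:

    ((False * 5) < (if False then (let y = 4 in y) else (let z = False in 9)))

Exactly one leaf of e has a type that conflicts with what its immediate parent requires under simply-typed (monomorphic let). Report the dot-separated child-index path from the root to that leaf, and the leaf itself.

Derivation:
  unify Bool ~ Int
  FAIL: mismatch Bool ~ Int

Answer: 0.0 : false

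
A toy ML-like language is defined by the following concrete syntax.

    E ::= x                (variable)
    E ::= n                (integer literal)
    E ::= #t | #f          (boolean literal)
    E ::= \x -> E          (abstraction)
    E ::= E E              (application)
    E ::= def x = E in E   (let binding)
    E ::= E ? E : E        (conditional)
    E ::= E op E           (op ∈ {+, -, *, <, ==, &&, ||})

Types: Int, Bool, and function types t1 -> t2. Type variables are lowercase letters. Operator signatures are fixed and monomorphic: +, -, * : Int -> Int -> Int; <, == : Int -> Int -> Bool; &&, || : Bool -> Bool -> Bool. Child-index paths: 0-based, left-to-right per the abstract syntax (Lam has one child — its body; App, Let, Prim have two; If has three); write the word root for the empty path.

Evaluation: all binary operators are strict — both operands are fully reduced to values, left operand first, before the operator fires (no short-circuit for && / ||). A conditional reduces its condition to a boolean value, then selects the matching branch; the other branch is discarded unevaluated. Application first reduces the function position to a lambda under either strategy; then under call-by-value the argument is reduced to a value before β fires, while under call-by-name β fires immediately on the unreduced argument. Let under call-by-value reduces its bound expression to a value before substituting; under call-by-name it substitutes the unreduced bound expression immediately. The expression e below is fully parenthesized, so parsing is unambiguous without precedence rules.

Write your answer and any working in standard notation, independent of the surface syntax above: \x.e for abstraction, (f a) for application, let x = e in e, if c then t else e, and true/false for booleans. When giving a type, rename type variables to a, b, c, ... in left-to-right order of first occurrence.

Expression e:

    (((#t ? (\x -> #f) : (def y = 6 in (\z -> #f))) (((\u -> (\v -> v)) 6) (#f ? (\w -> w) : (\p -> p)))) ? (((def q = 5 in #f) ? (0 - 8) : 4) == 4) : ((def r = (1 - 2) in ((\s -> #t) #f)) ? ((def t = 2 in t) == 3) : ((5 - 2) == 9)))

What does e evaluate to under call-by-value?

Derivation:
step 0: (if ((if true then (\x.false) else (let y = 6 in (\z.false))) (((\u.(\v.v)) 6) (if false then (\w.w) else (\p.p)))) then ((if (let q = 5 in false) then (0 - 8) else 4) == 4) else (if (let r = (1 - 2) in ((\s.true) false)) then ((let t = 2 in t) == 3) else ((5 - 2) == 9)))
step 1: [if@0.0] (if ((\x.false) (((\u.(\v.v)) 6) (if false then (\w.w) else (\p.p)))) then ((if (let q = 5 in false) then (0 - 8) else 4) == 4) else (if (let r = (1 - 2) in ((\s.true) false)) then ((let t = 2 in t) == 3) else ((5 - 2) == 9)))
step 2: [beta@0.1.0] (if ((\x.false) ((\v.v) (if false then (\w.w) else (\p.p)))) then ((if (let q = 5 in false) then (0 - 8) else 4) == 4) else (if (let r = (1 - 2) in ((\s.true) false)) then ((let t = 2 in t) == 3) else ((5 - 2) == 9)))
step 3: [if@0.1.1] (if ((\x.false) ((\v.v) (\p.p))) then ((if (let q = 5 in false) then (0 - 8) else 4) == 4) else (if (let r = (1 - 2) in ((\s.true) false)) then ((let t = 2 in t) == 3) else ((5 - 2) == 9)))
step 4: [beta@0.1] (if ((\x.false) (\p.p)) then ((if (let q = 5 in false) then (0 - 8) else 4) == 4) else (if (let r = (1 - 2) in ((\s.true) false)) then ((let t = 2 in t) == 3) else ((5 - 2) == 9)))
step 5: [beta@0] (if false then ((if (let q = 5 in false) then (0 - 8) else 4) == 4) else (if (let r = (1 - 2) in ((\s.true) false)) then ((let t = 2 in t) == 3) else ((5 - 2) == 9)))
step 6: [if@root] (if (let r = (1 - 2) in ((\s.true) false)) then ((let t = 2 in t) == 3) else ((5 - 2) == 9))
step 7: [delta@0.0] (if (let r = -1 in ((\s.true) false)) then ((let t = 2 in t) == 3) else ((5 - 2) == 9))
step 8: [let@0] (if ((\s.true) false) then ((let t = 2 in t) == 3) else ((5 - 2) == 9))
step 9: [beta@0] (if true then ((let t = 2 in t) == 3) else ((5 - 2) == 9))
step 10: [if@root] ((let t = 2 in t) == 3)
step 11: [let@0] (2 == 3)
step 12: [delta@root] false

Answer: false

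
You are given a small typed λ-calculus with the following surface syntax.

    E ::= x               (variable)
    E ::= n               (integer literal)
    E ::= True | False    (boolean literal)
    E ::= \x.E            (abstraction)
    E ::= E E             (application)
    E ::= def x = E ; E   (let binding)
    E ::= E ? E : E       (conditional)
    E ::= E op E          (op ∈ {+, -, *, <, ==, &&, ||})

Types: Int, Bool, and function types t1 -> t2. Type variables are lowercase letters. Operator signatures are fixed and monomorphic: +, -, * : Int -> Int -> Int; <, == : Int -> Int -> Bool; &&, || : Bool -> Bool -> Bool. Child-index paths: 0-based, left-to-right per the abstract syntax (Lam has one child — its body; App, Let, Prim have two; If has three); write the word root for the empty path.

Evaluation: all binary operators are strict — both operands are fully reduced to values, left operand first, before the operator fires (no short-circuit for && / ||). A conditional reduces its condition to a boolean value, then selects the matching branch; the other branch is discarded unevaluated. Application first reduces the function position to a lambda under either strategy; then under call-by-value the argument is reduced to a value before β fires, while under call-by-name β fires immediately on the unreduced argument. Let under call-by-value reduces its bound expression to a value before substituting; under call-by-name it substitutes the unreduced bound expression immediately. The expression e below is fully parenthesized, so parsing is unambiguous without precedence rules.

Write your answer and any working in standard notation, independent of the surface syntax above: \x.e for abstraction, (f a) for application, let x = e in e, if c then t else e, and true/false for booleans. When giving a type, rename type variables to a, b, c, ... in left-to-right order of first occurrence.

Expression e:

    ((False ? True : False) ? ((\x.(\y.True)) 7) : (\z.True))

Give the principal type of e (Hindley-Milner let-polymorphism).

Trace:
  unify Bool ~ Bool
  unify Bool ~ Bool
  unify Bool ~ Bool
\y._ : b -> Bool
\x._ : a -> b -> Bool
  unify a -> b -> Bool ~ Int -> c
  unify a ~ Int
  unify b -> Bool ~ c
_ _ : b -> Bool
\z._ : d -> Bool
  unify b -> Bool ~ d -> Bool
  unify b ~ d
  unify Bool ~ Bool

Answer: a -> Bool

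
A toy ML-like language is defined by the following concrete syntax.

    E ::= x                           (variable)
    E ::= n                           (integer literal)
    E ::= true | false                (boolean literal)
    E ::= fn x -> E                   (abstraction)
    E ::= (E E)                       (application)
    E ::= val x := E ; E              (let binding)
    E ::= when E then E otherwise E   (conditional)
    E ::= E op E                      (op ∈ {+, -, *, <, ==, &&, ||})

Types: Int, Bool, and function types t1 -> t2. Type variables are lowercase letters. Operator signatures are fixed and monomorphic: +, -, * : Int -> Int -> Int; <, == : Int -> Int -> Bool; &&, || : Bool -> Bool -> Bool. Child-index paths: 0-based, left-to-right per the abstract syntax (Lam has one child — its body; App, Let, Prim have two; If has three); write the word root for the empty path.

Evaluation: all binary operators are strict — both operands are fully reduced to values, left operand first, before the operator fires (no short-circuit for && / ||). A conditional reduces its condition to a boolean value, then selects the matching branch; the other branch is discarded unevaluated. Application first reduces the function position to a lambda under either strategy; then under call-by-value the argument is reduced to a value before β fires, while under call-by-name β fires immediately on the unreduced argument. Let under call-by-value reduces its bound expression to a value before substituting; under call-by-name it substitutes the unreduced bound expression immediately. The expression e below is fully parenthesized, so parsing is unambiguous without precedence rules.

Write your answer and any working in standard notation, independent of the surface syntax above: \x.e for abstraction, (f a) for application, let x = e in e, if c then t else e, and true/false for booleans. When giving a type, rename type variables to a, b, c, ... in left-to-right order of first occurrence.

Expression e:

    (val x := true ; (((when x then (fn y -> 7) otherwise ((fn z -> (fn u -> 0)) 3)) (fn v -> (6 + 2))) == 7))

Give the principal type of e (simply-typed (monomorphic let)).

Trace:
let x : Bool
x : Bool
  unify Bool ~ Bool
\y._ : a -> Int
\u._ : c -> Int
\z._ : b -> c -> Int
  unify b -> c -> Int ~ Int -> d
  unify b ~ Int
  unify c -> Int ~ d
_ _ : c -> Int
  unify a -> Int ~ c -> Int
  unify a ~ c
  unify Int ~ Int
  unify Int ~ Int
  unify Int ~ Int
\v._ : e -> Int
  unify c -> Int ~ (e -> Int) -> f
  unify c ~ e -> Int
  unify Int ~ f
_ _ : Int
  unify Int ~ Int
  unify Int ~ Int

Answer: Bool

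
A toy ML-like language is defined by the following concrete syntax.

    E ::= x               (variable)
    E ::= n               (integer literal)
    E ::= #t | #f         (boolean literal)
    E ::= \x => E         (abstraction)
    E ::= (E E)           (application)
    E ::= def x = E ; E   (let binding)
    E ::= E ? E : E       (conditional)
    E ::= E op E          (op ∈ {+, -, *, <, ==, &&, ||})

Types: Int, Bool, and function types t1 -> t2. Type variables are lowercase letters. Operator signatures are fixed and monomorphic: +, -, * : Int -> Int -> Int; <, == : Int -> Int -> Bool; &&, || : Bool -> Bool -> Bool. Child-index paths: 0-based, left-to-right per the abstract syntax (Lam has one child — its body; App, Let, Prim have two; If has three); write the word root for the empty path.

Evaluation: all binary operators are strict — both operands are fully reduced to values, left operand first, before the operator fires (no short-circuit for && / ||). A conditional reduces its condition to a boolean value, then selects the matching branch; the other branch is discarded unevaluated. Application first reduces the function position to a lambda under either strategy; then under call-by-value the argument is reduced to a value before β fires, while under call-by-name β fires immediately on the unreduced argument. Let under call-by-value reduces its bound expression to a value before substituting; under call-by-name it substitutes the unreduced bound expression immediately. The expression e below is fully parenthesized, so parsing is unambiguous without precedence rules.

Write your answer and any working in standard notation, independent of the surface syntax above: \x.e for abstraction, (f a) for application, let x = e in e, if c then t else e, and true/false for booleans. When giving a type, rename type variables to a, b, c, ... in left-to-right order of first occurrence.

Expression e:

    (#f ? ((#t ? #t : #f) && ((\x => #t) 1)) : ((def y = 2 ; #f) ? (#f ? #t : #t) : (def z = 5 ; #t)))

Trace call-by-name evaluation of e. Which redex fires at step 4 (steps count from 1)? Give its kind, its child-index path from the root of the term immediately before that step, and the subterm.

Answer: let at root : (let z = 5 in true)

Working:
step 0: (if false then ((if true then true else false) && ((\x.true) 1)) else (if (let y = 2 in false) then (if false then true else true) else (let z = 5 in true)))
step 1: [if@root] (if (let y = 2 in false) then (if false then true else true) else (let z = 5 in true))
step 2: [let@0] (if false then (if false then true else true) else (let z = 5 in true))
step 3: [if@root] (let z = 5 in true)
step 4: [let@root] true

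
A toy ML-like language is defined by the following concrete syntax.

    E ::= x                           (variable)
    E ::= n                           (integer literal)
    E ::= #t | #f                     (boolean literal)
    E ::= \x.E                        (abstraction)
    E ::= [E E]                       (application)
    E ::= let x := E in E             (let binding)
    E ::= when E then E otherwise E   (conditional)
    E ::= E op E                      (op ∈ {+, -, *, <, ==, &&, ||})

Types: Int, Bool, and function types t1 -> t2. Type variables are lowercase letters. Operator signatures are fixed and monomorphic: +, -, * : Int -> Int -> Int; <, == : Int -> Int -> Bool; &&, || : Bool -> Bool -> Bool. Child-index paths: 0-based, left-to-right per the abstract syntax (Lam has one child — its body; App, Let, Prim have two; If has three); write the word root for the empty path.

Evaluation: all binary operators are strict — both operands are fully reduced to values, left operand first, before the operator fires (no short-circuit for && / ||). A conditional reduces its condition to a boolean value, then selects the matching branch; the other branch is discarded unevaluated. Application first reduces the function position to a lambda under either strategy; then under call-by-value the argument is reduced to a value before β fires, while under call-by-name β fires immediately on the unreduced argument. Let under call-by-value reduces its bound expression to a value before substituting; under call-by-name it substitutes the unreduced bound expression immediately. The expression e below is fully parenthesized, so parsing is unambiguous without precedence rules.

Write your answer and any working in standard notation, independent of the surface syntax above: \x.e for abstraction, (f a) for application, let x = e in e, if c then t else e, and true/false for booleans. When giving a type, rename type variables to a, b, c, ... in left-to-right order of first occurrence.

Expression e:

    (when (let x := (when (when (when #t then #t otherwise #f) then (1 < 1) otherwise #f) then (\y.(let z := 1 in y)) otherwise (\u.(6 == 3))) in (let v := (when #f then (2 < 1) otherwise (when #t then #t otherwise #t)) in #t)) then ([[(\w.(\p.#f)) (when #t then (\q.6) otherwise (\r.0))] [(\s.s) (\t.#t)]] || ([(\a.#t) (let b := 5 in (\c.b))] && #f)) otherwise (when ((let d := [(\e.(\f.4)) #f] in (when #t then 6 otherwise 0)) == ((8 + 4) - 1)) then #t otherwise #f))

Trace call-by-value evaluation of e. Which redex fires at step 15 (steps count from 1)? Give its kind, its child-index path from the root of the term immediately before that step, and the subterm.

Trace:
step 0: (if (let x = (if (if (if true then true else false) then (1 < 1) else false) then (\y.(let z = 1 in y)) else (\u.(6 == 3))) in (let v = (if false then (2 < 1) else (if true then true else true)) in true)) then ((((\w.(\p.false)) (if true then (\q.6) else (\r.0))) ((\s.s) (\t.true))) || (((\a.true) (let b = 5 in (\c.b))) && false)) else (if ((let d = ((\e.(\f.4)) false) in (if true then 6 else 0)) == ((8 + 4) - 1)) then true else false))
step 1: [if@0.0.0.0] (if (let x = (if (if true then (1 < 1) else false) then (\y.(let z = 1 in y)) else (\u.(6 == 3))) in (let v = (if false then (2 < 1) else (if true then true else true)) in true)) then ((((\w.(\p.false)) (if true then (\q.6) else (\r.0))) ((\s.s) (\t.true))) || (((\a.true) (let b = 5 in (\c.b))) && false)) else (if ((let d = ((\e.(\f.4)) false) in (if true then 6 else 0)) == ((8 + 4) - 1)) then true else false))
step 2: [if@0.0.0] (if (let x = (if (1 < 1) then (\y.(let z = 1 in y)) else (\u.(6 == 3))) in (let v = (if false then (2 < 1) else (if true then true else true)) in true)) then ((((\w.(\p.false)) (if true then (\q.6) else (\r.0))) ((\s.s) (\t.true))) || (((\a.true) (let b = 5 in (\c.b))) && false)) else (if ((let d = ((\e.(\f.4)) false) in (if true then 6 else 0)) == ((8 + 4) - 1)) then true else false))
step 3: [delta@0.0.0] (if (let x = (if false then (\y.(let z = 1 in y)) else (\u.(6 == 3))) in (let v = (if false then (2 < 1) else (if true then true else true)) in true)) then ((((\w.(\p.false)) (if true then (\q.6) else (\r.0))) ((\s.s) (\t.true))) || (((\a.true) (let b = 5 in (\c.b))) && false)) else (if ((let d = ((\e.(\f.4)) false) in (if true then 6 else 0)) == ((8 + 4) - 1)) then true else false))
step 4: [if@0.0] (if (let x = (\u.(6 == 3)) in (let v = (if false then (2 < 1) else (if true then true else true)) in true)) then ((((\w.(\p.false)) (if true then (\q.6) else (\r.0))) ((\s.s) (\t.true))) || (((\a.true) (let b = 5 in (\c.b))) && false)) else (if ((let d = ((\e.(\f.4)) false) in (if true then 6 else 0)) == ((8 + 4) - 1)) then true else false))
step 5: [let@0] (if (let v = (if false then (2 < 1) else (if true then true else true)) in true) then ((((\w.(\p.false)) (if true then (\q.6) else (\r.0))) ((\s.s) (\t.true))) || (((\a.true) (let b = 5 in (\c.b))) && false)) else (if ((let d = ((\e.(\f.4)) false) in (if true then 6 else 0)) == ((8 + 4) - 1)) then true else false))
step 6: [if@0.0] (if (let v = (if true then true else true) in true) then ((((\w.(\p.false)) (if true then (\q.6) else (\r.0))) ((\s.s) (\t.true))) || (((\a.true) (let b = 5 in (\c.b))) && false)) else (if ((let d = ((\e.(\f.4)) false) in (if true then 6 else 0)) == ((8 + 4) - 1)) then true else false))
step 7: [if@0.0] (if (let v = true in true) then ((((\w.(\p.false)) (if true then (\q.6) else (\r.0))) ((\s.s) (\t.true))) || (((\a.true) (let b = 5 in (\c.b))) && false)) else (if ((let d = ((\e.(\f.4)) false) in (if true then 6 else 0)) == ((8 + 4) - 1)) then true else false))
step 8: [let@0] (if true then ((((\w.(\p.false)) (if true then (\q.6) else (\r.0))) ((\s.s) (\t.true))) || (((\a.true) (let b = 5 in (\c.b))) && false)) else (if ((let d = ((\e.(\f.4)) false) in (if true then 6 else 0)) == ((8 + 4) - 1)) then true else false))
step 9: [if@root] ((((\w.(\p.false)) (if true then (\q.6) else (\r.0))) ((\s.s) (\t.true))) || (((\a.true) (let b = 5 in (\c.b))) && false))
step 10: [if@0.0.1] ((((\w.(\p.false)) (\q.6)) ((\s.s) (\t.true))) || (((\a.true) (let b = 5 in (\c.b))) && false))
step 11: [beta@0.0] (((\p.false) ((\s.s) (\t.true))) || (((\a.true) (let b = 5 in (\c.b))) && false))
step 12: [beta@0.1] (((\p.false) (\t.true)) || (((\a.true) (let b = 5 in (\c.b))) && false))
step 13: [beta@0] (false || (((\a.true) (let b = 5 in (\c.b))) && false))
step 14: [let@1.0.1] (false || (((\a.true) (\c.5)) && false))
step 15: [beta@1.0] (false || (true && false))

Answer: beta at 1.0 : ((\a.true) (\c.5))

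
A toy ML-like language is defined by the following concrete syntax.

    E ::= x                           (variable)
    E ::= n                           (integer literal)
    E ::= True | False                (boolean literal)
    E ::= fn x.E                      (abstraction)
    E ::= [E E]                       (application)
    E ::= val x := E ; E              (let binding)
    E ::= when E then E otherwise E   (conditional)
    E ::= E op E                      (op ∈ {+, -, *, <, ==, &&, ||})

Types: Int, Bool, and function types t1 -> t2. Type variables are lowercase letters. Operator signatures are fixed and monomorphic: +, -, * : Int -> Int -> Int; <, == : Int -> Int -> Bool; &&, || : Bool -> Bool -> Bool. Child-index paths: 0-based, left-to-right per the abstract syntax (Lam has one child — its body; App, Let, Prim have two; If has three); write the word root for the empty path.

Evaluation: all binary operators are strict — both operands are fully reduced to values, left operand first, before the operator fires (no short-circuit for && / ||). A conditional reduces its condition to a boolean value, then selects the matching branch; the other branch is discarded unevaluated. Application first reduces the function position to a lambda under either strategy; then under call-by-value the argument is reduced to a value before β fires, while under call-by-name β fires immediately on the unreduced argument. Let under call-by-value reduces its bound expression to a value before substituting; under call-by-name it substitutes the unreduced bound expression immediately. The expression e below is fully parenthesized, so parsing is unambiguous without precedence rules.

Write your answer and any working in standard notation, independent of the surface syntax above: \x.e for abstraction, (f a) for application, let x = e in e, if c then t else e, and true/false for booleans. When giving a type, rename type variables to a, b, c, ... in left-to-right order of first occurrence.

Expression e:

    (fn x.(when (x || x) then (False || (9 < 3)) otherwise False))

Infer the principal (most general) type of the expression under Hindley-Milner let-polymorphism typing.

Answer: Bool -> Bool

Working:
x : a
  unify a ~ Bool
x : Bool
  unify Bool ~ Bool
  unify Bool ~ Bool
  unify Bool ~ Bool
  unify Int ~ Int
  unify Int ~ Int
  unify Bool ~ Bool
  unify Bool ~ Bool
\x._ : Bool -> Bool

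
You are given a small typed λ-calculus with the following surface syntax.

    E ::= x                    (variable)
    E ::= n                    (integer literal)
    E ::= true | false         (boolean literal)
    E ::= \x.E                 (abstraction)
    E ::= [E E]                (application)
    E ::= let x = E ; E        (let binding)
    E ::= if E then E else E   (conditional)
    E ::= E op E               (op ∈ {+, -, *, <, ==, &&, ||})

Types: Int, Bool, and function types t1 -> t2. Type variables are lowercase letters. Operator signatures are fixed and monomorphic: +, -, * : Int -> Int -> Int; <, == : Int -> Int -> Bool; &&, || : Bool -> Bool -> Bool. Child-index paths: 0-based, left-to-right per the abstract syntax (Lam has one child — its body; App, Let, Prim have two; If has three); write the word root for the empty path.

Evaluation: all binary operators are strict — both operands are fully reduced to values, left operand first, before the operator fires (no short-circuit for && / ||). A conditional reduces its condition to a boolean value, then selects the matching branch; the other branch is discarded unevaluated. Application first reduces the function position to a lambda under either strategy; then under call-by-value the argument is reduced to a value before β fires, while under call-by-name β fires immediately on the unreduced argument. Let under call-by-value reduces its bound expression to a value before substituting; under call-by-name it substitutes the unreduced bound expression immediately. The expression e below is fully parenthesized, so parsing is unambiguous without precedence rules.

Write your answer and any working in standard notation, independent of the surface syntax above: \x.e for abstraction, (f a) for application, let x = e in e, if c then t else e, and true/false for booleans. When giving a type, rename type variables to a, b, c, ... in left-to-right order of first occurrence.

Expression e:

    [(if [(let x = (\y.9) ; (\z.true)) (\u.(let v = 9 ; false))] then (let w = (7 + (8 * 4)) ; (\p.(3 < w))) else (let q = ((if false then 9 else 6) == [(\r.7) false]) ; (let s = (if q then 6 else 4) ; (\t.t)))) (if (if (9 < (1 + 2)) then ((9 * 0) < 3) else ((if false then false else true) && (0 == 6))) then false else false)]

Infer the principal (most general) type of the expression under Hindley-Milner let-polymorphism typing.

Answer: Bool

Trace:
\y._ : a -> Int
let x : forall. a -> Int
\z._ : b -> Bool
let v : Int
\u._ : c -> Bool
  unify b -> Bool ~ (c -> Bool) -> d
  unify b ~ c -> Bool
  unify Bool ~ d
_ _ : Bool
  unify Bool ~ Bool
  unify Int ~ Int
  unify Int ~ Int
  unify Int ~ Int
  unify Int ~ Int
let w : Int
  unify Int ~ Int
w : Int
  unify Int ~ Int
\p._ : e -> Bool
  unify Bool ~ Bool
  unify Int ~ Int
  unify Int ~ Int
\r._ : f -> Int
  unify f -> Int ~ Bool -> g
  unify f ~ Bool
  unify Int ~ g
_ _ : Int
  unify Int ~ Int
let q : Bool
q : Bool
  unify Bool ~ Bool
  unify Int ~ Int
let s : Int
t : h
\t._ : h -> h
  unify e -> Bool ~ h -> h
  unify e ~ h
  unify Bool ~ h
  unify Int ~ Int
  unify Int ~ Int
  unify Int ~ Int
  unify Int ~ Int
  unify Bool ~ Bool
  unify Int ~ Int
  unify Int ~ Int
  unify Int ~ Int
  unify Int ~ Int
  unify Bool ~ Bool
  unify Bool ~ Bool
  unify Bool ~ Bool
  unify Int ~ Int
  unify Int ~ Int
  unify Bool ~ Bool
  unify Bool ~ Bool
  unify Bool ~ Bool
  unify Bool ~ Bool
  unify Bool -> Bool ~ Bool -> i
  unify Bool ~ Bool
  unify Bool ~ i
_ _ : Bool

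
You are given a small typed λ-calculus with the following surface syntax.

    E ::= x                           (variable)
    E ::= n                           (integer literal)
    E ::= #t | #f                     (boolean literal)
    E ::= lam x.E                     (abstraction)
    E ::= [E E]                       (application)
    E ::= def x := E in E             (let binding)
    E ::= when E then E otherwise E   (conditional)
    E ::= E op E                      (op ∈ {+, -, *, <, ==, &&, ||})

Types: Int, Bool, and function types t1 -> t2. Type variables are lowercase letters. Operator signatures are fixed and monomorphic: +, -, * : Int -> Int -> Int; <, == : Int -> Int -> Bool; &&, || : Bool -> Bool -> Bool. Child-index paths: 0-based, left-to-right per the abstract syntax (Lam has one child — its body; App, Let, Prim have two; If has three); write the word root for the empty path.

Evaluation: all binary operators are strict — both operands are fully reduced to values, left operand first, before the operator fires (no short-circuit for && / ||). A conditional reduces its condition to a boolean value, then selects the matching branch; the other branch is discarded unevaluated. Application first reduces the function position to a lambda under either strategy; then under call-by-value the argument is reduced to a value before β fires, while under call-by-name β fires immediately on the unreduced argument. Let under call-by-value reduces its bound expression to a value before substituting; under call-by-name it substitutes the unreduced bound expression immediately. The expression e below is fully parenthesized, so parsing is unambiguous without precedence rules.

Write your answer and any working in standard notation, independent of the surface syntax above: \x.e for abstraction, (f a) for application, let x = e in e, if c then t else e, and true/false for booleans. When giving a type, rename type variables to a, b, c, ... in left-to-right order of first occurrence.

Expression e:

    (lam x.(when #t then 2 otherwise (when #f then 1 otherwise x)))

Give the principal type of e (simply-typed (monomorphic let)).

Working:
  unify Bool ~ Bool
  unify Bool ~ Bool
x : a
  unify Int ~ a
  unify Int ~ Int
\x._ : Int -> Int

Answer: Int -> Int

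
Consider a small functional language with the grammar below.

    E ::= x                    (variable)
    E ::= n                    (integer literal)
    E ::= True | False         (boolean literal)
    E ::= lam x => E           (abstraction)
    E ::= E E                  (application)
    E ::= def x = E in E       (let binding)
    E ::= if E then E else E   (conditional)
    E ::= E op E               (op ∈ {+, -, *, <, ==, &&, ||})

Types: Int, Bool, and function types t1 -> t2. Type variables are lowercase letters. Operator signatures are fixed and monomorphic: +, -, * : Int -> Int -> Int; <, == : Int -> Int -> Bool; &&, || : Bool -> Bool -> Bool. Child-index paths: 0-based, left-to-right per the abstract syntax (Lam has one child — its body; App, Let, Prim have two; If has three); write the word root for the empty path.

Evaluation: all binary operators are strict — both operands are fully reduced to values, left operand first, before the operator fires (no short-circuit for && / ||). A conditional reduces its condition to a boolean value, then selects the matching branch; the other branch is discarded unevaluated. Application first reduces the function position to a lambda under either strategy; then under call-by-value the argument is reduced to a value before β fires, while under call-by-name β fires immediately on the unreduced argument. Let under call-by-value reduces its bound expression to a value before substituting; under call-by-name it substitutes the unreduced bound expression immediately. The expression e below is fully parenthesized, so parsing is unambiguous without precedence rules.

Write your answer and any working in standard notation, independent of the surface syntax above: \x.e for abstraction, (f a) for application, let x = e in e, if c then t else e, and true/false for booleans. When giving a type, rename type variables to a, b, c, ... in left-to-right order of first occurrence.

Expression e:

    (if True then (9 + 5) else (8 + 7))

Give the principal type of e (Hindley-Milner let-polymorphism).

Working:
  unify Bool ~ Bool
  unify Int ~ Int
  unify Int ~ Int
  unify Int ~ Int
  unify Int ~ Int
  unify Int ~ Int

Answer: Int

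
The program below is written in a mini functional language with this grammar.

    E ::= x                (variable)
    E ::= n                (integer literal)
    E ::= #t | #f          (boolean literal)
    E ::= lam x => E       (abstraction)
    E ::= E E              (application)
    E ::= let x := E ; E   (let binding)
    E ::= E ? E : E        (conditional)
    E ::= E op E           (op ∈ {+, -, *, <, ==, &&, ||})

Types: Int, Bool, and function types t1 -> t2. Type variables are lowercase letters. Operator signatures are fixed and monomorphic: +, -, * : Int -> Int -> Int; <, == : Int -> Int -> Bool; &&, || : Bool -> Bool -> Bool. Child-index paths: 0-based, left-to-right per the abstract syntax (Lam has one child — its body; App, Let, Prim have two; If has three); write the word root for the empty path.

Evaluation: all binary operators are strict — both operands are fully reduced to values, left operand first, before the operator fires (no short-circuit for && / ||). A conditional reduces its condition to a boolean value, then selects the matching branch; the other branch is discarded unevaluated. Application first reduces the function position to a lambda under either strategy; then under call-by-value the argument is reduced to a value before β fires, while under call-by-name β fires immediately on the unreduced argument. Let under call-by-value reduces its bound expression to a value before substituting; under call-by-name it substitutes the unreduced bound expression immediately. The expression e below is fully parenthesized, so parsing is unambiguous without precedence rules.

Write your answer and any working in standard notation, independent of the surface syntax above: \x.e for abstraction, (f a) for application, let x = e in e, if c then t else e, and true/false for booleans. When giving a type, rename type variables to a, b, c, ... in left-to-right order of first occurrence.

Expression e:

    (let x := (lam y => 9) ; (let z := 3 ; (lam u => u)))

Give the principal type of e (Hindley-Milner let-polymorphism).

Trace:
\y._ : a -> Int
let x : forall. a -> Int
let z : Int
u : b
\u._ : b -> b

Answer: a -> a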